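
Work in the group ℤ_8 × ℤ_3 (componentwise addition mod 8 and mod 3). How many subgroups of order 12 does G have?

|G| = 24 and 12 | 24, so subgroups of order 12 are possible by Lagrange.
The subgroups of order 12 are: {(0,0), (0,1), (0,2), (2,0), (2,1), (2,2), (4,0), (4,1), (4,2), (6,0), (6,1), (6,2)}.
So G has 1 subgroup of order 12.

1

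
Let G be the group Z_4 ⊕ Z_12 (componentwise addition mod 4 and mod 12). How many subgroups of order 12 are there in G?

7

|G| = 48 and 12 | 48, so subgroups of order 12 are possible by Lagrange.
The subgroups of order 12 are: {(0,0), (0,1), (0,2), (0,3), (0,4), (0,5), (0,6), (0,7), (0,8), (0,9), (0,10), (0,11)}; {(0,0), (0,2), (0,4), (0,6), (0,8), (0,10), (2,0), (2,2), (2,4), (2,6), (2,8), (2,10)}; {(0,0), (0,2), (0,4), (0,6), (0,8), (0,10), (2,1), (2,3), (2,5), (2,7), (2,9), (2,11)}; {(0,0), (0,4), (0,8), (1,0), (1,4), (1,8), (2,0), (2,4), (2,8), (3,0), (3,4), (3,8)}; … (7 in all).
So G has 7 subgroups of order 12.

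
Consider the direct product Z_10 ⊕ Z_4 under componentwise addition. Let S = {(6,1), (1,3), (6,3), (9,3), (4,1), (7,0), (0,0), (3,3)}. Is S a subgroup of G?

No

(1,3) ∈ S but its inverse (9,1) ∉ S, so S is not a subgroup.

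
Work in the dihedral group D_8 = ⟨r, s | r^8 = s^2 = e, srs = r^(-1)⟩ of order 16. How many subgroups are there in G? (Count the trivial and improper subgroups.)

19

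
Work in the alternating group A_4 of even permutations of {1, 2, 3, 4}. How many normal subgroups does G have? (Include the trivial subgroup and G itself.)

3

G has 10 subgroups. Checking conjugation-invariance by order — order 1: 1/1 normal; order 2: 0/3 normal; order 3: 0/4 normal; order 4: 1/1 normal; order 12: 1/1 normal.
Total normal subgroups: 3.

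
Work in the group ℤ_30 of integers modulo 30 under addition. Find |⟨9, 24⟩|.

10

|⟨9⟩| = 10 and |⟨24⟩| = 5, so |H| is a multiple of lcm(10, 5) = 10 and divides |G| = 30.
Closing under the operation: H = {0, 3, 6, 9, 12, 15, 18, 21, 24, 27}, so |H| = 10.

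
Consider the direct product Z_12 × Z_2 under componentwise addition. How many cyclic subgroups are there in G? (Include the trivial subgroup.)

12

Each element a generates a cyclic subgroup ⟨a⟩; distinct elements may generate the same one (a cyclic group of order d has φ(d) generators).
Cyclic subgroups by order — order 1: 1; order 2: 3; order 3: 1; order 4: 2; order 6: 3; order 12: 2.
Total: 12.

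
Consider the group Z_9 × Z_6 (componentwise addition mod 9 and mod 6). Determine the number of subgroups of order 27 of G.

|G| = 54 and 27 | 54, so subgroups of order 27 are possible by Lagrange.
The subgroups of order 27 are: {(0,0), (0,2), (0,4), (1,0), (1,2), (1,4), (2,0), (2,2), (2,4), (3,0), (3,2), (3,4), (4,0), (4,2), (4,4), (5,0), (5,2), (5,4), (6,0), (6,2), (6,4), (7,0), (7,2), (7,4), (8,0), (8,2), (8,4)}.
So G has 1 subgroup of order 27.

1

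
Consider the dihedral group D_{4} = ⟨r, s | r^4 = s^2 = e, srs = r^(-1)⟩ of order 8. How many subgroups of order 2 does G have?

5

|G| = 8 and 2 | 8, so subgroups of order 2 are possible by Lagrange.
The subgroups of order 2 are: {e, r^2}; {e, r^2s}; {e, r^3s}; {e, rs}; … (5 in all).
So G has 5 subgroups of order 2.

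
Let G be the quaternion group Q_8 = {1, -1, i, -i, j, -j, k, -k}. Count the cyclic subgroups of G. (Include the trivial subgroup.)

5

A cyclic subgroup of order d is generated by each of its φ(d) elements of order d, so the cyclic subgroups of order d number (#elements of order d)/φ(d).
Cyclic subgroups by order — order 1: 1; order 2: 1; order 4: 3.
Total: 5.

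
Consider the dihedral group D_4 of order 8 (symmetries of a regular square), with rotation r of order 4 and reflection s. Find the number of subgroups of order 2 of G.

|G| = 8 and 2 | 8, so subgroups of order 2 are possible by Lagrange.
The subgroups of order 2 are: {e, r^2}; {e, r^2s}; {e, r^3s}; {e, rs}; … (5 in all).
So G has 5 subgroups of order 2.

5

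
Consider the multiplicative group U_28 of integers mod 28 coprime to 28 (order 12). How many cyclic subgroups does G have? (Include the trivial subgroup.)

Each element a generates a cyclic subgroup ⟨a⟩; distinct elements may generate the same one (a cyclic group of order d has φ(d) generators).
Cyclic subgroups by order — order 1: 1; order 2: 3; order 3: 1; order 6: 3.
Total: 8.

8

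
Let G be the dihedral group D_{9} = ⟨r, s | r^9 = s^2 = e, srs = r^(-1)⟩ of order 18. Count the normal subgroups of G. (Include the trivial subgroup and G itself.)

4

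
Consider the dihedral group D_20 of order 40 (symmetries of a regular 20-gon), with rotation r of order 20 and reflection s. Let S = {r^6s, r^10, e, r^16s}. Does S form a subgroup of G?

|S| = 4 divides |G| = 40, consistent with Lagrange.
S contains the identity, every element's inverse is in S, and S is closed under ·: it is a subgroup.

Yes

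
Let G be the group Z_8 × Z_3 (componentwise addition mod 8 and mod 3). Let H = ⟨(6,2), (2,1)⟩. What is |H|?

|⟨(6,2)⟩| = 12 and |⟨(2,1)⟩| = 12, so |H| is a multiple of lcm(12, 12) = 12 and divides |G| = 24.
Closing under the operation: H = {(0,0), (0,1), (0,2), (2,0), (2,1), (2,2), (4,0), (4,1), (4,2), (6,0), (6,1), (6,2)}, so |H| = 12.

12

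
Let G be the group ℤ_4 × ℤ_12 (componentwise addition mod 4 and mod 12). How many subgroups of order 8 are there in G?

|G| = 48 and 8 | 48, so subgroups of order 8 are possible by Lagrange.
The subgroups of order 8 are: {(0,0), (0,3), (0,6), (0,9), (2,0), (2,3), (2,6), (2,9)}; {(0,0), (0,6), (1,0), (1,6), (2,0), (2,6), (3,0), (3,6)}; {(0,0), (0,6), (1,3), (1,9), (2,0), (2,6), (3,3), (3,9)}.
So G has 3 subgroups of order 8.

3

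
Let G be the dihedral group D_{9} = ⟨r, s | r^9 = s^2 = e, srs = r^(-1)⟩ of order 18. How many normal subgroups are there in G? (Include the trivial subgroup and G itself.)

4

G has 16 subgroups. Checking conjugation-invariance by order — order 1: 1/1 normal; order 2: 0/9 normal; order 3: 1/1 normal; order 6: 0/3 normal; order 9: 1/1 normal; order 18: 1/1 normal.
Total normal subgroups: 4.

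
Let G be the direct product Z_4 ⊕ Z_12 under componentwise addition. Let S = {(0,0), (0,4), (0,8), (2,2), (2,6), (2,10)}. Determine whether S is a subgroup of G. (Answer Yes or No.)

Yes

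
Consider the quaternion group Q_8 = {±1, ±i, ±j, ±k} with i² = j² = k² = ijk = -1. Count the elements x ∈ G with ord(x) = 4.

6

The elements of order 4 are: i, -i, j, -j, k, -k.
That's 6.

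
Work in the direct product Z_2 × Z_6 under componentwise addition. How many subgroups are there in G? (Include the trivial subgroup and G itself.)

|G| = 12, so by Lagrange every subgroup order divides 12. Divisors: 1, 2, 3, 4, 6, 12.
Subgroups by order — order 1: 1; order 2: 3; order 3: 1; order 4: 1; order 6: 3; order 12: 1.
Total: 1 + 3 + 1 + 1 + 3 + 1 = 10.

10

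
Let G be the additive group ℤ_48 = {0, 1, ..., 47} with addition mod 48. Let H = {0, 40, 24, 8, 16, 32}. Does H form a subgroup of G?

|H| = 6 divides |G| = 48, consistent with Lagrange.
H contains the identity, every element's inverse is in H, and H is closed under +: it is a subgroup.
In fact H = ⟨8⟩.

Yes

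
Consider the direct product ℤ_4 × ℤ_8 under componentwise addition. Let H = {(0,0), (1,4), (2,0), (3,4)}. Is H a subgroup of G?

Yes

|H| = 4 divides |G| = 32, consistent with Lagrange.
H contains the identity, every element's inverse is in H, and H is closed under +: it is a subgroup.
In fact H = ⟨(3,4)⟩.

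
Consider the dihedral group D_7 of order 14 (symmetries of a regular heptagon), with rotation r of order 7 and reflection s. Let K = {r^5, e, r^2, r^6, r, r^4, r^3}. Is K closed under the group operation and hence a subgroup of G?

Yes

|K| = 7 divides |G| = 14, consistent with Lagrange.
K contains the identity, every element's inverse is in K, and K is closed under ·: it is a subgroup.
In fact K = ⟨r^4⟩.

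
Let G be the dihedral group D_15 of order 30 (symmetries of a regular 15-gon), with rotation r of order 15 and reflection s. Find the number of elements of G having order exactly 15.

The elements of order 15 are: r, r^2, r^4, r^7, r^8, r^11, r^13, r^14.
That's 8.

8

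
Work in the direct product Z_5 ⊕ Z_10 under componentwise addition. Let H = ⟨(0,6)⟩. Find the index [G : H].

|⟨(0,6)⟩| = 5 and |G| = 50.
By Lagrange, [G : H] = |G|/|H| = 50/5 = 10.

10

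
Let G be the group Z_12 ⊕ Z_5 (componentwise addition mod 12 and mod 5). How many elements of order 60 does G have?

16

An element (a,b) has order lcm(ord(a), ord(b)); count pairs with lcm equal to 60.
Enumerating gives 16 such elements.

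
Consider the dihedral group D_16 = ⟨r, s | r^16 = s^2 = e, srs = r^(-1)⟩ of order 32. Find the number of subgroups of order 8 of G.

5

|G| = 32 and 8 | 32, so subgroups of order 8 are possible by Lagrange.
The subgroups of order 8 are: {e, r^2, r^4, r^6, r^8, r^10, r^12, r^14}; {e, r^4, r^8, r^12, r^2s, r^6s, r^10s, r^14s}; {e, r^4, r^8, r^12, r^3s, r^7s, r^11s, r^15s}; {e, r^4, r^8, r^12, s, r^4s, r^8s, r^12s}; … (5 in all).
So G has 5 subgroups of order 8.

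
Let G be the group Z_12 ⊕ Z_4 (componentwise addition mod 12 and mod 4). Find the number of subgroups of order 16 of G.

|G| = 48 and 16 | 48, so subgroups of order 16 are possible by Lagrange.
The subgroups of order 16 are: {(0,0), (0,1), (0,2), (0,3), (3,0), (3,1), (3,2), (3,3), (6,0), (6,1), (6,2), (6,3), (9,0), (9,1), (9,2), (9,3)}.
So G has 1 subgroup of order 16.

1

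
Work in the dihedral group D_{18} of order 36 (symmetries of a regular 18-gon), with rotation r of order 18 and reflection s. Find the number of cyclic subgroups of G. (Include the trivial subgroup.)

A cyclic subgroup of order d is generated by each of its φ(d) elements of order d, so the cyclic subgroups of order d number (#elements of order d)/φ(d).
Cyclic subgroups by order — order 1: 1; order 2: 19; order 3: 1; order 6: 1; order 9: 1; order 18: 1.
Total: 24.

24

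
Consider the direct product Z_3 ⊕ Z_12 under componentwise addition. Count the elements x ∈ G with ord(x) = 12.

16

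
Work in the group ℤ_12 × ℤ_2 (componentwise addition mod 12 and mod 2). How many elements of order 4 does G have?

An element (a,b) has order lcm(ord(a), ord(b)); count pairs with lcm equal to 4.
Enumerating gives 4 such elements.

4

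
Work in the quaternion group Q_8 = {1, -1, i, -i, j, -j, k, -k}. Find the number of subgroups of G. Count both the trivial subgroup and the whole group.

|G| = 8, so by Lagrange every subgroup order divides 8. Divisors: 1, 2, 4, 8.
Subgroups by order — order 1: 1; order 2: 1; order 4: 3; order 8: 1.
Total: 1 + 1 + 3 + 1 = 6.

6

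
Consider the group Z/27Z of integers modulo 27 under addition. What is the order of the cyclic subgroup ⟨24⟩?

9

In Z/27Z, the order of an element a is n/gcd(a, n).
gcd(24, 27) = 3, so |⟨24⟩| = 27/3 = 9.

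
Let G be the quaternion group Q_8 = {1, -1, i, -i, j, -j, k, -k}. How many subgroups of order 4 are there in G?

3

|G| = 8 and 4 | 8, so subgroups of order 4 are possible by Lagrange.
The subgroups of order 4 are: {1, -1, i, -i}; {1, -1, j, -j}; {1, -1, k, -k}.
So G has 3 subgroups of order 4.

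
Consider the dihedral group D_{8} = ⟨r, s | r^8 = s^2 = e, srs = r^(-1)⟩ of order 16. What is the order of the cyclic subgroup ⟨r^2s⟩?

2

Computing powers of r^2s: the smallest k with (r^2s)^k = e is k = 2.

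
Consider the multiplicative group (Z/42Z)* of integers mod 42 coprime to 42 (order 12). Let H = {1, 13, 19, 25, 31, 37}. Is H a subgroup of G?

Yes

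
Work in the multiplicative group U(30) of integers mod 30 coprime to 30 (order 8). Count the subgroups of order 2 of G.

3

|G| = 8 and 2 | 8, so subgroups of order 2 are possible by Lagrange.
The subgroups of order 2 are: {1, 11}; {1, 19}; {1, 29}.
So G has 3 subgroups of order 2.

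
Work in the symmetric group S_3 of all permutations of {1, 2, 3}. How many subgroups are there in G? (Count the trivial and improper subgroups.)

6

|G| = 6, so by Lagrange every subgroup order divides 6. Divisors: 1, 2, 3, 6.
Subgroups by order — order 1: 1; order 2: 3; order 3: 1; order 6: 1.
Total: 1 + 3 + 1 + 1 = 6.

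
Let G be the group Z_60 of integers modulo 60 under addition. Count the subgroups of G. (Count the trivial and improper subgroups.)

Subgroups of the cyclic group Z_60 correspond bijectively to divisors of 60.
Divisors of 60: 1, 2, 3, 4, 5, 6, 10, 12, 15, 20, 30, 60.
So Z_60 has 12 subgroups.

12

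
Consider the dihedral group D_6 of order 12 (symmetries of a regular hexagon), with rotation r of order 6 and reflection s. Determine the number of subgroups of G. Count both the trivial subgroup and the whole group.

|G| = 12, so by Lagrange every subgroup order divides 12. Divisors: 1, 2, 3, 4, 6, 12.
Subgroups by order — order 1: 1; order 2: 7; order 3: 1; order 4: 3; order 6: 3; order 12: 1.
Total: 1 + 7 + 1 + 3 + 3 + 1 = 16.

16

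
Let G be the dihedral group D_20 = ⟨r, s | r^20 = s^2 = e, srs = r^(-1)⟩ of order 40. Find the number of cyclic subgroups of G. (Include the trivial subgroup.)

A cyclic subgroup of order d is generated by each of its φ(d) elements of order d, so the cyclic subgroups of order d number (#elements of order d)/φ(d).
Cyclic subgroups by order — order 1: 1; order 2: 21; order 4: 1; order 5: 1; order 10: 1; order 20: 1.
Total: 26.

26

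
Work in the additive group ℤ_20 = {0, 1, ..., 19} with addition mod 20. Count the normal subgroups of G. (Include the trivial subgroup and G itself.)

6

G is abelian, so every subgroup is normal.
G has 6 subgroups in total, hence 6 normal subgroups.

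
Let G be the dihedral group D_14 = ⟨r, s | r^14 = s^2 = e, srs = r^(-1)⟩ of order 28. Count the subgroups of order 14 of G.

3

|G| = 28 and 14 | 28, so subgroups of order 14 are possible by Lagrange.
The subgroups of order 14 are: {e, r, r^2, r^3, r^4, r^5, r^6, r^7, r^8, r^9, r^10, r^11, r^12, r^13}; {e, r^2, r^4, r^6, r^8, r^10, r^12, s, r^2s, r^4s, r^6s, r^8s, r^10s, r^12s}; {e, r^2, r^4, r^6, r^8, r^10, r^12, rs, r^3s, r^5s, r^7s, r^9s, r^11s, r^13s}.
So G has 3 subgroups of order 14.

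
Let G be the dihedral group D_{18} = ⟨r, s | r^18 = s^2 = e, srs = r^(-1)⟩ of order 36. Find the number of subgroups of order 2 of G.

19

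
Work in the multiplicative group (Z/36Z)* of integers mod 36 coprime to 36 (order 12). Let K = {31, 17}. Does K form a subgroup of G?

No

The identity 1 ∉ K, so K is not a subgroup.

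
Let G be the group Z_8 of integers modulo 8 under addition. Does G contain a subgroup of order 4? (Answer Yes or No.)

4 | 8. A subgroup of order 4 is {0, 2, 4, 6}.

Yes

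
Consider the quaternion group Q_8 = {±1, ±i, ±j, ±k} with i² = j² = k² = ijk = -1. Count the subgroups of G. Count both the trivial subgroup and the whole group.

|G| = 8, so by Lagrange every subgroup order divides 8. Divisors: 1, 2, 4, 8.
Subgroups by order — order 1: 1; order 2: 1; order 4: 3; order 8: 1.
Total: 1 + 1 + 3 + 1 = 6.

6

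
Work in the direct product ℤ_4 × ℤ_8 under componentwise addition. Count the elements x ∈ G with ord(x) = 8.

16

An element (a,b) has order lcm(ord(a), ord(b)); count pairs with lcm equal to 8.
Enumerating gives 16 such elements.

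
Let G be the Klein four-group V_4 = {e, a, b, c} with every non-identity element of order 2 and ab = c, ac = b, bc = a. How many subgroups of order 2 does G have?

|G| = 4 and 2 | 4, so subgroups of order 2 are possible by Lagrange.
The subgroups of order 2 are: {e, a}; {e, b}; {e, c}.
So G has 3 subgroups of order 2.

3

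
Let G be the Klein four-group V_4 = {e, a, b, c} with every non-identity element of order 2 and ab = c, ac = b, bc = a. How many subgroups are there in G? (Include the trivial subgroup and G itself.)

|G| = 4, so by Lagrange every subgroup order divides 4. Divisors: 1, 2, 4.
Subgroups by order — order 1: 1; order 2: 3; order 4: 1.
Total: 1 + 3 + 1 = 5.

5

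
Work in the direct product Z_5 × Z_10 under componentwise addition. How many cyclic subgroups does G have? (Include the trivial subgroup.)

Group the elements of G by the cyclic subgroup they generate; each cyclic subgroup of order d accounts for φ(d) elements.
Cyclic subgroups by order — order 1: 1; order 2: 1; order 5: 6; order 10: 6.
Total: 14.

14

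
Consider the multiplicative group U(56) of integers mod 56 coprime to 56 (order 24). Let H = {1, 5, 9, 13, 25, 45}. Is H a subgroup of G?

|H| = 6 divides |G| = 24, consistent with Lagrange.
H contains the identity, every element's inverse is in H, and H is closed under ·: it is a subgroup.
In fact H = ⟨45⟩.

Yes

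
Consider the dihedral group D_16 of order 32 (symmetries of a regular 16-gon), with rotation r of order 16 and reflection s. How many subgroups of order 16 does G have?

3

|G| = 32 and 16 | 32, so subgroups of order 16 are possible by Lagrange.
The subgroups of order 16 are: {e, r, r^2, r^3, r^4, r^5, r^6, r^7, r^8, r^9, r^10, r^11, r^12, r^13, r^14, r^15}; {e, r^2, r^4, r^6, r^8, r^10, r^12, r^14, s, r^2s, r^4s, r^6s, r^8s, r^10s, r^12s, r^14s}; {e, r^2, r^4, r^6, r^8, r^10, r^12, r^14, rs, r^3s, r^5s, r^7s, r^9s, r^11s, r^13s, r^15s}.
So G has 3 subgroups of order 16.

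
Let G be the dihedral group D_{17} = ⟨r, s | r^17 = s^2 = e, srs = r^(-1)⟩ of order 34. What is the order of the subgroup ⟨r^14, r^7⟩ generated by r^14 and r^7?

17

|⟨r^14⟩| = 17 and |⟨r^7⟩| = 17, so |H| is a multiple of lcm(17, 17) = 17 and divides |G| = 34.
Closing under the operation: H = {e, r, r^2, r^3, r^4, r^5, r^6, r^7, r^8, r^9, r^10, r^11, r^12, r^13, r^14, r^15, r^16}, so |H| = 17.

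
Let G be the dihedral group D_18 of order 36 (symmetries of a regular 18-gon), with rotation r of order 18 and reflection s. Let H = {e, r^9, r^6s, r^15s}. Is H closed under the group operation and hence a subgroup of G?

Yes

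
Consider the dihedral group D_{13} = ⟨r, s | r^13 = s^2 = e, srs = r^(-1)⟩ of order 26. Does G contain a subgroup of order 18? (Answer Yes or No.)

18 does not divide |G| = 26, so by Lagrange no subgroup of order 18 exists.

No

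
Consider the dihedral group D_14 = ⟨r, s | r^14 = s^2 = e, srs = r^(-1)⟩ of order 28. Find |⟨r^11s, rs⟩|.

|⟨r^11s⟩| = 2 and |⟨rs⟩| = 2, so |H| is a multiple of lcm(2, 2) = 2 and divides |G| = 28.
Closing under the operation: H = {e, r^2, r^4, r^6, r^8, r^10, r^12, rs, r^3s, r^5s, r^7s, r^9s, r^11s, r^13s}, so |H| = 14.

14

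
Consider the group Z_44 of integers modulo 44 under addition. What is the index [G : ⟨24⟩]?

4

|⟨24⟩| = 11 and |G| = 44.
By Lagrange, [G : H] = |G|/|H| = 44/11 = 4.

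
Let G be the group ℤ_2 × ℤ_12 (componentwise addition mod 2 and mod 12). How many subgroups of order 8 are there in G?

|G| = 24 and 8 | 24, so subgroups of order 8 are possible by Lagrange.
The subgroups of order 8 are: {(0,0), (0,3), (0,6), (0,9), (1,0), (1,3), (1,6), (1,9)}.
So G has 1 subgroup of order 8.

1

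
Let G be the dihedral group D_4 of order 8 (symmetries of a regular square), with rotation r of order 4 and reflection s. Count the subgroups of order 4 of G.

3

|G| = 8 and 4 | 8, so subgroups of order 4 are possible by Lagrange.
The subgroups of order 4 are: {e, r, r^2, r^3}; {e, r^2, s, r^2s}; {e, r^2, rs, r^3s}.
So G has 3 subgroups of order 4.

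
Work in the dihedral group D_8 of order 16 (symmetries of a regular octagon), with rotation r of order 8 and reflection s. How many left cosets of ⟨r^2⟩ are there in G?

|⟨r^2⟩| = 4 and |G| = 16.
By Lagrange, [G : H] = |G|/|H| = 16/4 = 4.

4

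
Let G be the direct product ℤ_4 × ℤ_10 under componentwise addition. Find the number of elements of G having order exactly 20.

16

An element (a,b) has order lcm(ord(a), ord(b)); count pairs with lcm equal to 20.
Enumerating gives 16 such elements.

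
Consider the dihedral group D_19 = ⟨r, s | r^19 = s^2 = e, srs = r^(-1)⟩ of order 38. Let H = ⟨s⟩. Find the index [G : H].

|⟨s⟩| = 2 and |G| = 38.
By Lagrange, [G : H] = |G|/|H| = 38/2 = 19.

19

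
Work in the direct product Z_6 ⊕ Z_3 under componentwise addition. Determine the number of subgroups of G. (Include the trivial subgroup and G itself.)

|G| = 18, so by Lagrange every subgroup order divides 18. Divisors: 1, 2, 3, 6, 9, 18.
Subgroups by order — order 1: 1; order 2: 1; order 3: 4; order 6: 4; order 9: 1; order 18: 1.
Total: 1 + 1 + 4 + 4 + 1 + 1 = 12.

12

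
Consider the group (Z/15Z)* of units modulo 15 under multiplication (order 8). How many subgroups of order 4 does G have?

|G| = 8 and 4 | 8, so subgroups of order 4 are possible by Lagrange.
The subgroups of order 4 are: {1, 4, 11, 14}; {1, 4, 7, 13}; {1, 2, 4, 8}.
So G has 3 subgroups of order 4.

3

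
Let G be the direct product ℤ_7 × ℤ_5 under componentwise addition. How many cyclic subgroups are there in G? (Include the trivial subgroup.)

Group the elements of G by the cyclic subgroup they generate; each cyclic subgroup of order d accounts for φ(d) elements.
Cyclic subgroups by order — order 1: 1; order 5: 1; order 7: 1; order 35: 1.
Total: 4.

4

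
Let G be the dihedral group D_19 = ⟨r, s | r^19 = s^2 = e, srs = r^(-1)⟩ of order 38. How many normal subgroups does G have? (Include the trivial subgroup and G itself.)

G has 22 subgroups. Checking conjugation-invariance by order — order 1: 1/1 normal; order 2: 0/19 normal; order 19: 1/1 normal; order 38: 1/1 normal.
Total normal subgroups: 3.

3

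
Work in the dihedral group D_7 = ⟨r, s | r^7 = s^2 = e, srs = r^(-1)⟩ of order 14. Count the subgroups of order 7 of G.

1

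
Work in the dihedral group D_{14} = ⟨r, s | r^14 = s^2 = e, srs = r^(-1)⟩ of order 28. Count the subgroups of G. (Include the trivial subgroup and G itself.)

|G| = 28, so by Lagrange every subgroup order divides 28. Divisors: 1, 2, 4, 7, 14, 28.
Subgroups by order — order 1: 1; order 2: 15; order 4: 7; order 7: 1; order 14: 3; order 28: 1.
Total: 1 + 15 + 7 + 1 + 3 + 1 = 28.

28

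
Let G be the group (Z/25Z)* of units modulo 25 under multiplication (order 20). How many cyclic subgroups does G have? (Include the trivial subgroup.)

6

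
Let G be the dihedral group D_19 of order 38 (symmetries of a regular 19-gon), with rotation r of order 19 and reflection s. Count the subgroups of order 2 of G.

19

|G| = 38 and 2 | 38, so subgroups of order 2 are possible by Lagrange.
The subgroups of order 2 are: {e, r^10s}; {e, r^11s}; {e, r^12s}; {e, r^13s}; … (19 in all).
So G has 19 subgroups of order 2.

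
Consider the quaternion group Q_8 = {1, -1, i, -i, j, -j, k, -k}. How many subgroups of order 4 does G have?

|G| = 8 and 4 | 8, so subgroups of order 4 are possible by Lagrange.
The subgroups of order 4 are: {1, -1, i, -i}; {1, -1, j, -j}; {1, -1, k, -k}.
So G has 3 subgroups of order 4.

3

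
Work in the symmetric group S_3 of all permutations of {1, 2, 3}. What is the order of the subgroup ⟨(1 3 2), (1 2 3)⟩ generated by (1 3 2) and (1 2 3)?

3

|⟨(1 3 2)⟩| = 3 and |⟨(1 2 3)⟩| = 3, so |H| is a multiple of lcm(3, 3) = 3 and divides |G| = 6.
Closing under the operation: H = {e, (1 2 3), (1 3 2)}, so |H| = 3.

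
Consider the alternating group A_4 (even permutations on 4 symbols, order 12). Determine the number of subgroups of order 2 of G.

|G| = 12 and 2 | 12, so subgroups of order 2 are possible by Lagrange.
The subgroups of order 2 are: {e, (1 2)(3 4)}; {e, (1 3)(2 4)}; {e, (1 4)(2 3)}.
So G has 3 subgroups of order 2.

3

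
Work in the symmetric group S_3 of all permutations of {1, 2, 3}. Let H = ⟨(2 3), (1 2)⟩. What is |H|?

|⟨(2 3)⟩| = 2 and |⟨(1 2)⟩| = 2, so |H| is a multiple of lcm(2, 2) = 2 and divides |G| = 6.
Closing {(2 3), (1 2)} under the group operation gives all of G, so |H| = 6.

6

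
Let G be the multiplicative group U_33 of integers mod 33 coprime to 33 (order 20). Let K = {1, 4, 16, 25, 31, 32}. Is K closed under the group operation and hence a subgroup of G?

No

|K| = 6 does not divide |G| = 20, so by Lagrange K is not a subgroup.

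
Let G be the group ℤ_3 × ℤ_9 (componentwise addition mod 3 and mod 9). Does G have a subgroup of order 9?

9 | 27. A subgroup of order 9 is {(0,0), (0,1), (0,2), (0,3), (0,4), (0,5), (0,6), (0,7), (0,8)}.

Yes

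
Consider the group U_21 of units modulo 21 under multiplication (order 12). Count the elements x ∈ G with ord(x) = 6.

6

The elements of order 6 are: 2, 5, 10, 11, 17, 19.
That's 6.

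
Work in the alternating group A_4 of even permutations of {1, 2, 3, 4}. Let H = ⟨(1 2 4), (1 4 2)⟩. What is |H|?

|⟨(1 2 4)⟩| = 3 and |⟨(1 4 2)⟩| = 3, so |H| is a multiple of lcm(3, 3) = 3 and divides |G| = 12.
Closing under the operation: H = {e, (1 2 4), (1 4 2)}, so |H| = 3.

3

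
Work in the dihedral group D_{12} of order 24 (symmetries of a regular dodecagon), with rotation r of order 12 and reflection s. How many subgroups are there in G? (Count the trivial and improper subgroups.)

|G| = 24, so by Lagrange every subgroup order divides 24. Divisors: 1, 2, 3, 4, 6, 8, 12, 24.
Subgroups by order — order 1: 1; order 2: 13; order 3: 1; order 4: 7; order 6: 5; order 8: 3; order 12: 3; order 24: 1.
Total: 1 + 13 + 1 + 7 + 5 + 3 + 3 + 1 = 34.

34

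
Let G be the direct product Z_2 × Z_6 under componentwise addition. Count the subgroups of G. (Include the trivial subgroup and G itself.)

10

|G| = 12, so by Lagrange every subgroup order divides 12. Divisors: 1, 2, 3, 4, 6, 12.
Subgroups by order — order 1: 1; order 2: 3; order 3: 1; order 4: 1; order 6: 3; order 12: 1.
Total: 1 + 3 + 1 + 1 + 3 + 1 = 10.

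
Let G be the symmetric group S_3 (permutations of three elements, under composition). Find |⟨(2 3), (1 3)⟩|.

|⟨(2 3)⟩| = 2 and |⟨(1 3)⟩| = 2, so |H| is a multiple of lcm(2, 2) = 2 and divides |G| = 6.
Closing {(2 3), (1 3)} under the group operation gives all of G, so |H| = 6.

6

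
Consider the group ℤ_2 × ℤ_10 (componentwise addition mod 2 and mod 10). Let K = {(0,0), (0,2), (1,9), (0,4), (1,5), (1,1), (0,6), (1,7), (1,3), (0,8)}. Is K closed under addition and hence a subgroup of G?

Yes

|K| = 10 divides |G| = 20, consistent with Lagrange.
K contains the identity, every element's inverse is in K, and K is closed under +: it is a subgroup.
In fact K = ⟨(1,1)⟩.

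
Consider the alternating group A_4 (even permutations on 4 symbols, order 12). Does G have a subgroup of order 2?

2 | 12. A subgroup of order 2 is {e, (1 2)(3 4)}.

Yes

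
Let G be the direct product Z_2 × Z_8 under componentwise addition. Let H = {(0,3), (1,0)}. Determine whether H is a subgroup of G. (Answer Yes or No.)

The identity (0,0) ∉ H, so H is not a subgroup.

No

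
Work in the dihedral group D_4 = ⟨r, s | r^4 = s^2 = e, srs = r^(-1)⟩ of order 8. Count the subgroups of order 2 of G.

5

|G| = 8 and 2 | 8, so subgroups of order 2 are possible by Lagrange.
The subgroups of order 2 are: {e, r^2}; {e, r^2s}; {e, r^3s}; {e, rs}; … (5 in all).
So G has 5 subgroups of order 2.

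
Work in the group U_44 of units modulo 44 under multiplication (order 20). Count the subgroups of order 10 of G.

3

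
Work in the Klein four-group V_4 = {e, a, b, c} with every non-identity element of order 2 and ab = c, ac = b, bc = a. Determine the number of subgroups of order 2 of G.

|G| = 4 and 2 | 4, so subgroups of order 2 are possible by Lagrange.
The subgroups of order 2 are: {e, a}; {e, b}; {e, c}.
So G has 3 subgroups of order 2.

3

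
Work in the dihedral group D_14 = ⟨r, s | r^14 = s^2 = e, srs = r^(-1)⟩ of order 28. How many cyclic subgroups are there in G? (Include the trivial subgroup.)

18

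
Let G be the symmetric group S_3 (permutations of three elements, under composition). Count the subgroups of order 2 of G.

|G| = 6 and 2 | 6, so subgroups of order 2 are possible by Lagrange.
The subgroups of order 2 are: {e, (1 2)}; {e, (1 3)}; {e, (2 3)}.
So G has 3 subgroups of order 2.

3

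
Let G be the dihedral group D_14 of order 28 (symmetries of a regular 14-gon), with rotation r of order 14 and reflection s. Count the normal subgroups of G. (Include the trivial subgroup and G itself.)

G has 28 subgroups. Checking conjugation-invariance by order — order 1: 1/1 normal; order 2: 1/15 normal; order 4: 0/7 normal; order 7: 1/1 normal; order 14: 3/3 normal; order 28: 1/1 normal.
Total normal subgroups: 7.

7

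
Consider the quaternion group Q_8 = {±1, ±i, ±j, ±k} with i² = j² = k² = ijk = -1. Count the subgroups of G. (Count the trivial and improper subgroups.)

6

|G| = 8, so by Lagrange every subgroup order divides 8. Divisors: 1, 2, 4, 8.
Subgroups by order — order 1: 1; order 2: 1; order 4: 3; order 8: 1.
Total: 1 + 1 + 3 + 1 = 6.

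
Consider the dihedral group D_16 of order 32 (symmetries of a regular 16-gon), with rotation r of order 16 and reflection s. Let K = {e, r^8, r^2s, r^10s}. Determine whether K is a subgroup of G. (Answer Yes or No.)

|K| = 4 divides |G| = 32, consistent with Lagrange.
K contains the identity, every element's inverse is in K, and K is closed under ·: it is a subgroup.

Yes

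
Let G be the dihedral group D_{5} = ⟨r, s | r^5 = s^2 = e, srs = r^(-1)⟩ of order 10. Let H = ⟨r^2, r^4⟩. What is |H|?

5

|⟨r^2⟩| = 5 and |⟨r^4⟩| = 5, so |H| is a multiple of lcm(5, 5) = 5 and divides |G| = 10.
Closing under the operation: H = {e, r, r^2, r^3, r^4}, so |H| = 5.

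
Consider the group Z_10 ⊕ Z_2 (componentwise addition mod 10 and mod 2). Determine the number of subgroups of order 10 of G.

|G| = 20 and 10 | 20, so subgroups of order 10 are possible by Lagrange.
The subgroups of order 10 are: {(0,0), (0,1), (2,0), (2,1), (4,0), (4,1), (6,0), (6,1), (8,0), (8,1)}; {(0,0), (1,0), (2,0), (3,0), (4,0), (5,0), (6,0), (7,0), (8,0), (9,0)}; {(0,0), (1,1), (2,0), (3,1), (4,0), (5,1), (6,0), (7,1), (8,0), (9,1)}.
So G has 3 subgroups of order 10.

3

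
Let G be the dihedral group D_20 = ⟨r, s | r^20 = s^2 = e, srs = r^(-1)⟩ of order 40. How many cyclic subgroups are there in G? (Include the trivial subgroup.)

26

A cyclic subgroup of order d is generated by each of its φ(d) elements of order d, so the cyclic subgroups of order d number (#elements of order d)/φ(d).
Cyclic subgroups by order — order 1: 1; order 2: 21; order 4: 1; order 5: 1; order 10: 1; order 20: 1.
Total: 26.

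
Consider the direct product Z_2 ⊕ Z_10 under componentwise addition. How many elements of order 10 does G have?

12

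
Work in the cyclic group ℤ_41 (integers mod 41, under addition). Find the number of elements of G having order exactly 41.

40

In a cyclic group of order 41, the number of elements of order d (for d | 41) is φ(d).
φ(41) = 40.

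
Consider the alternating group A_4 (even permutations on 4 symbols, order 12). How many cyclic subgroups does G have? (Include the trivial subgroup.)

Each element a generates a cyclic subgroup ⟨a⟩; distinct elements may generate the same one (a cyclic group of order d has φ(d) generators).
Cyclic subgroups by order — order 1: 1; order 2: 3; order 3: 4.
Total: 8.

8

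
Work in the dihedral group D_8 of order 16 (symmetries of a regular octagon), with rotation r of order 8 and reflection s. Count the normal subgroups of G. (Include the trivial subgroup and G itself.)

7

G has 19 subgroups. Checking conjugation-invariance by order — order 1: 1/1 normal; order 2: 1/9 normal; order 4: 1/5 normal; order 8: 3/3 normal; order 16: 1/1 normal.
Total normal subgroups: 7.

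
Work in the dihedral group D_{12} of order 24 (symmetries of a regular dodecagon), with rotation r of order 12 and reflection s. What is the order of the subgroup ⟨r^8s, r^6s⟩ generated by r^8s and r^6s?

|⟨r^8s⟩| = 2 and |⟨r^6s⟩| = 2, so |H| is a multiple of lcm(2, 2) = 2 and divides |G| = 24.
Closing under the operation: H = {e, r^2, r^4, r^6, r^8, r^10, s, r^2s, r^4s, r^6s, r^8s, r^10s}, so |H| = 12.

12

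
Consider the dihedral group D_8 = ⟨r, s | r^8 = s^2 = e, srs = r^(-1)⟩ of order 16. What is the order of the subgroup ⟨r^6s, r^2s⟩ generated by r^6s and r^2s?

4

|⟨r^6s⟩| = 2 and |⟨r^2s⟩| = 2, so |H| is a multiple of lcm(2, 2) = 2 and divides |G| = 16.
Closing under the operation: H = {e, r^4, r^2s, r^6s}, so |H| = 4.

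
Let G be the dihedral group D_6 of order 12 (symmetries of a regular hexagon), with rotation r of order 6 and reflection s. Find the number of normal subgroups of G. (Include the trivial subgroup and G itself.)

7

G has 16 subgroups. Checking conjugation-invariance by order — order 1: 1/1 normal; order 2: 1/7 normal; order 3: 1/1 normal; order 4: 0/3 normal; order 6: 3/3 normal; order 12: 1/1 normal.
Total normal subgroups: 7.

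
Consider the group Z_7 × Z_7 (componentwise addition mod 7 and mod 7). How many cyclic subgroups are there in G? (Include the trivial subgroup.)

9

Each element a generates a cyclic subgroup ⟨a⟩; distinct elements may generate the same one (a cyclic group of order d has φ(d) generators).
Cyclic subgroups by order — order 1: 1; order 7: 8.
Total: 9.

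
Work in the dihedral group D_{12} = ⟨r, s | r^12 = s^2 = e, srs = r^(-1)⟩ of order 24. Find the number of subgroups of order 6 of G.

|G| = 24 and 6 | 24, so subgroups of order 6 are possible by Lagrange.
The subgroups of order 6 are: {e, r^2, r^4, r^6, r^8, r^10}; {e, r^4, r^8, r^2s, r^6s, r^10s}; {e, r^4, r^8, r^3s, r^7s, r^11s}; {e, r^4, r^8, s, r^4s, r^8s}; … (5 in all).
So G has 5 subgroups of order 6.

5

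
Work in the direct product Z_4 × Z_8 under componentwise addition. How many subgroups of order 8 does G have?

7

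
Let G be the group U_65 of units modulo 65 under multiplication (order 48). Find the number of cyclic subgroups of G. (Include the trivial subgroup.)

20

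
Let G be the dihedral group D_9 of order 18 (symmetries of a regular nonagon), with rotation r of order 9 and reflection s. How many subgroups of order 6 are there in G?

3

|G| = 18 and 6 | 18, so subgroups of order 6 are possible by Lagrange.
The subgroups of order 6 are: {e, r^3, r^6, r^2s, r^5s, r^8s}; {e, r^3, r^6, s, r^3s, r^6s}; {e, r^3, r^6, rs, r^4s, r^7s}.
So G has 3 subgroups of order 6.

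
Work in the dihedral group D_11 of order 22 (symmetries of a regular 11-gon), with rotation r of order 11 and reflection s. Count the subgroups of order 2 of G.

|G| = 22 and 2 | 22, so subgroups of order 2 are possible by Lagrange.
The subgroups of order 2 are: {e, r^10s}; {e, r^2s}; {e, r^3s}; {e, r^4s}; … (11 in all).
So G has 11 subgroups of order 2.

11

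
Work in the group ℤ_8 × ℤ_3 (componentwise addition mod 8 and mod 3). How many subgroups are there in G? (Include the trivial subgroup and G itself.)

8

|G| = 24, so by Lagrange every subgroup order divides 24. Divisors: 1, 2, 3, 4, 6, 8, 12, 24.
Subgroups by order — order 1: 1; order 2: 1; order 3: 1; order 4: 1; order 6: 1; order 8: 1; order 12: 1; order 24: 1.
Total: 1 + 1 + 1 + 1 + 1 + 1 + 1 + 1 = 8.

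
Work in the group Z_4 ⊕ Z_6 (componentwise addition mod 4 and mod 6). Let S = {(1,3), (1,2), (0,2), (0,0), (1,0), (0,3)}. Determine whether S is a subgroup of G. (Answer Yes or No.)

(0,2) ∈ S but its inverse (0,4) ∉ S, so S is not a subgroup.

No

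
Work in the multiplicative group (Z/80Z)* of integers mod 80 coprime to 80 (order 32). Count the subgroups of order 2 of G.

7

|G| = 32 and 2 | 32, so subgroups of order 2 are possible by Lagrange.
The subgroups of order 2 are: {1, 31}; {1, 39}; {1, 41}; {1, 49}; … (7 in all).
So G has 7 subgroups of order 2.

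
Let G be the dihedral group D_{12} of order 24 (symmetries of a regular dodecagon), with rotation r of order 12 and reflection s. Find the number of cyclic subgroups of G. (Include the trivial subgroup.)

18

Group the elements of G by the cyclic subgroup they generate; each cyclic subgroup of order d accounts for φ(d) elements.
Cyclic subgroups by order — order 1: 1; order 2: 13; order 3: 1; order 4: 1; order 6: 1; order 12: 1.
Total: 18.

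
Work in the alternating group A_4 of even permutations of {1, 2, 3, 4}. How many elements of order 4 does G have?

No element of G has order 4 (even though 4 | 12).

0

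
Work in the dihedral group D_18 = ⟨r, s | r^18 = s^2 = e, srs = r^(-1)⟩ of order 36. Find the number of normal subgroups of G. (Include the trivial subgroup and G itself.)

G has 45 subgroups. Checking conjugation-invariance by order — order 1: 1/1 normal; order 2: 1/19 normal; order 3: 1/1 normal; order 4: 0/9 normal; order 6: 1/7 normal; order 9: 1/1 normal; order 12: 0/3 normal; order 18: 3/3 normal; order 36: 1/1 normal.
Total normal subgroups: 9.

9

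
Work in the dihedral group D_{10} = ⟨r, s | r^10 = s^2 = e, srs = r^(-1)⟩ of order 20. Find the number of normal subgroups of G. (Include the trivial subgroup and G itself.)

G has 22 subgroups. Checking conjugation-invariance by order — order 1: 1/1 normal; order 2: 1/11 normal; order 4: 0/5 normal; order 5: 1/1 normal; order 10: 3/3 normal; order 20: 1/1 normal.
Total normal subgroups: 7.

7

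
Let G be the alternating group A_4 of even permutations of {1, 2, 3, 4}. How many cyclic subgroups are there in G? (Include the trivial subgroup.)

Each element a generates a cyclic subgroup ⟨a⟩; distinct elements may generate the same one (a cyclic group of order d has φ(d) generators).
Cyclic subgroups by order — order 1: 1; order 2: 3; order 3: 4.
Total: 8.

8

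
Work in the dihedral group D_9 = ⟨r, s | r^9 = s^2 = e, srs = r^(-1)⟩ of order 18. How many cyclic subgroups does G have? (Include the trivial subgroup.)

12

Group the elements of G by the cyclic subgroup they generate; each cyclic subgroup of order d accounts for φ(d) elements.
Cyclic subgroups by order — order 1: 1; order 2: 9; order 3: 1; order 9: 1.
Total: 12.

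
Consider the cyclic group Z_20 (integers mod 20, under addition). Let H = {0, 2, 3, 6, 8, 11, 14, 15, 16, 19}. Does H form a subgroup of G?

2 ∈ H but its inverse 18 ∉ H, so H is not a subgroup.

No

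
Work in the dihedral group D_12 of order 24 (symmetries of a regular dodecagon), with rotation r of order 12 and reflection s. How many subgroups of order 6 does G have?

5

|G| = 24 and 6 | 24, so subgroups of order 6 are possible by Lagrange.
The subgroups of order 6 are: {e, r^2, r^4, r^6, r^8, r^10}; {e, r^4, r^8, r^2s, r^6s, r^10s}; {e, r^4, r^8, r^3s, r^7s, r^11s}; {e, r^4, r^8, s, r^4s, r^8s}; … (5 in all).
So G has 5 subgroups of order 6.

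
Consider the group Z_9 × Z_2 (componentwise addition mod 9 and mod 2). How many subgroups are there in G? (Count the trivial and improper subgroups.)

6

|G| = 18, so by Lagrange every subgroup order divides 18. Divisors: 1, 2, 3, 6, 9, 18.
Subgroups by order — order 1: 1; order 2: 1; order 3: 1; order 6: 1; order 9: 1; order 18: 1.
Total: 1 + 1 + 1 + 1 + 1 + 1 = 6.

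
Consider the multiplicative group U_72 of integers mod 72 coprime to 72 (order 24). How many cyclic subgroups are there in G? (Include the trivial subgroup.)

Each element a generates a cyclic subgroup ⟨a⟩; distinct elements may generate the same one (a cyclic group of order d has φ(d) generators).
Cyclic subgroups by order — order 1: 1; order 2: 7; order 3: 1; order 6: 7.
Total: 16.

16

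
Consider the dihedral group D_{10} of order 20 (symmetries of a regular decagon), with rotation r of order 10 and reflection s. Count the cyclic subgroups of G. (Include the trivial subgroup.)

Group the elements of G by the cyclic subgroup they generate; each cyclic subgroup of order d accounts for φ(d) elements.
Cyclic subgroups by order — order 1: 1; order 2: 11; order 5: 1; order 10: 1.
Total: 14.

14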